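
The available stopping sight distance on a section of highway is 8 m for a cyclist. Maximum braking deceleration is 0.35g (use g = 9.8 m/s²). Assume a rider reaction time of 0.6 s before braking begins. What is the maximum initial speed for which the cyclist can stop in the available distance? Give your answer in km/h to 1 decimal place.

Maximum speed ≈ 20.3 km/h

a = 0.35 × 9.8 = 3.430 m/s².
Stopping distance: v·t_r + v²/(2a) = 8 with t_r = 0.6 s and a = 3.430 m/s².
So v² + 4.116 v − 54.88 = 0.
Positive root: v = −a·t_r + √((a·t_r)² + 2a·d) = −2.058 + √(4.235 + 54.88) = 5.6306 m/s.
5.6306 m/s × 3.6 = 20.270 km/h.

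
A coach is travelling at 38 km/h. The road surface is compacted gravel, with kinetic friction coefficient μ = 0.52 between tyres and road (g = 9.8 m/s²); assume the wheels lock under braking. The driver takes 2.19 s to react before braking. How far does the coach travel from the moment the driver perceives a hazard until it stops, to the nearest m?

Total stopping distance ≈ 34 m

38 km/h ÷ 3.6 = 10.5556 m/s.
a = μg = 0.52 × 9.8 = 5.096 m/s².
Reaction distance = v·t_r = 10.5556 × 2.19 = 23.117 m.
Braking distance = v²/(2a) = 10.5556² / (2 × 5.096) = 111.421 / 10.192 = 10.932 m.
Total = 23.117 + 10.932 = 34.049 m.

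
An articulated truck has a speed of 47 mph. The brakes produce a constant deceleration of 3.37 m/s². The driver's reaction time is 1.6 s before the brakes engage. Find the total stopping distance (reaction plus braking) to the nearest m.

47 mph × 0.44704 = 21.0109 m/s.
Reaction distance = v·t_r = 21.0109 × 1.6 = 33.617 m.
Braking distance = v²/(2a) = 21.0109² / (2 × 3.370) = 441.458 / 6.740 = 65.498 m.
Total = 33.617 + 65.498 = 99.115 m.

Total stopping distance ≈ 99 m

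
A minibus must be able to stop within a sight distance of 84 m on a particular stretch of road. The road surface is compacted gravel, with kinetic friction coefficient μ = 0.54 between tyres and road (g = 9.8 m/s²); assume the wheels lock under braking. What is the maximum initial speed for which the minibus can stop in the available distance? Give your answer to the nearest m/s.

Maximum speed ≈ 30 m/s

a = μg = 0.54 × 9.8 = 5.292 m/s².
v²/(2a) = d ⇒ v = √(2 × 5.292 × 84) = √889.06 = 29.8171 m/s.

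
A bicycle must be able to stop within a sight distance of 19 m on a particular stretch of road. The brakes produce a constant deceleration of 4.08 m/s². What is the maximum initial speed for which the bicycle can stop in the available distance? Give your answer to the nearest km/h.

Maximum speed ≈ 45 km/h

v²/(2a) = d ⇒ v = √(2 × 4.080 × 19) = √155.04 = 12.4515 m/s.
12.4515 m/s × 3.6 = 44.825 km/h.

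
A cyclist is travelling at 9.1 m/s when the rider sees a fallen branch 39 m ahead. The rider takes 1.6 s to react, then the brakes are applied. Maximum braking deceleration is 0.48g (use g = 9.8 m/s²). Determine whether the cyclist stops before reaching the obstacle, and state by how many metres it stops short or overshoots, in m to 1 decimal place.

a = 0.48 × 9.8 = 4.704 m/s².
Reaction distance = 9.1000 × 1.6 = 14.560 m.
Braking distance = v²/(2a) = 82.810 / 9.408 = 8.802 m.
Total stopping distance = 14.560 + 8.802 = 23.362 m, vs 39 m available — it stops with 39 − 23.362 = 15.638 m to spare.

Yes — it stops 15.6 m short of the obstacle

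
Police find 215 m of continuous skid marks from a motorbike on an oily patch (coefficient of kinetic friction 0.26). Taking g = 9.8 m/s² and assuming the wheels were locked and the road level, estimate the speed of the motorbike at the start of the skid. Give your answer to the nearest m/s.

Deceleration a = μg = 0.26 × 9.8 = 2.548 m/s².
v = √(2a·d) = √(2 × 2.548 × 215) = √1095.640 = 33.1005 m/s.

Initial speed ≈ 33 m/s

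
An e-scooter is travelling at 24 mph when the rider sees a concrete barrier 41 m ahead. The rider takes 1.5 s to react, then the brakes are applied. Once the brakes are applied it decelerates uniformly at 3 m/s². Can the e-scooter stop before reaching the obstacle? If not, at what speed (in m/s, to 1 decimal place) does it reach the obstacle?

Yes — it stops about 5.7 m short of the obstacle, so it never reaches it

24 mph × 0.44704 = 10.7290 m/s.
Reaction distance = 10.7290 × 1.5 = 16.093 m.
Braking distance = v²/(2a) = 115.111 / 6.000 = 19.185 m.
Total stopping distance = 16.093 + 19.185 = 35.278 m, vs 41 m available — it stops with 41 − 35.278 = 5.722 m to spare.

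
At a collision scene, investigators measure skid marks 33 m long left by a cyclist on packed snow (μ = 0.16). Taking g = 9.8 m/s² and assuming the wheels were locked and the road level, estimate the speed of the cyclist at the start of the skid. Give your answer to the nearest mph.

Deceleration a = μg = 0.16 × 9.8 = 1.568 m/s².
v = √(2a·d) = √(2 × 1.568 × 33) = √103.488 = 10.1729 m/s.
= 10.1729 ÷ 0.44704 = 22.756 mph.

Initial speed ≈ 23 mph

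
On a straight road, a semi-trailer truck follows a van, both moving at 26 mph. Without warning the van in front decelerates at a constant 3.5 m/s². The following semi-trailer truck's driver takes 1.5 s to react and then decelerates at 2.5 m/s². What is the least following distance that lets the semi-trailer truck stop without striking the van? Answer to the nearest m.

Minimum gap ≈ 25 m

26 mph × 0.44704 = 11.6230 m/s.
Leader travels v²/(2a_L) = 135.094 / 7.000 = 19.299 m before stopping.
Follower covers v·t_r = 11.6230 × 1.5 = 17.434 m while reacting, then v²/(2a_F) = 135.094 / 5.000 = 27.019 m while braking, for a total of 17.434 + 27.019 = 44.453 m.
Since a_F ≤ a_L and the follower starts braking later, the follower is never slower than the leader, so the closest approach is when both have stopped.
Minimum gap = 44.453 − 19.299 = 25.154 m.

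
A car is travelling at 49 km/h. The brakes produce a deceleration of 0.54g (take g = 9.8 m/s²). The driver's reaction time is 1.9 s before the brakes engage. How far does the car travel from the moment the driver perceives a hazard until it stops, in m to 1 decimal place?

49 km/h ÷ 3.6 = 13.6111 m/s.
a = 0.54 × 9.8 = 5.292 m/s².
Reaction distance = v·t_r = 13.6111 × 1.9 = 25.861 m.
Braking distance = v²/(2a) = 13.6111² / (2 × 5.292) = 185.262 / 10.584 = 17.504 m.
Total = 25.861 + 17.504 = 43.365 m.

Total stopping distance ≈ 43.4 m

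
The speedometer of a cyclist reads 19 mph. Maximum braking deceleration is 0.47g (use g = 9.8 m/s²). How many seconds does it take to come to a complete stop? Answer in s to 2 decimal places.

Braking time ≈ 1.84 s

19 mph × 0.44704 = 8.4938 m/s.
a = 0.47 × 9.8 = 4.606 m/s².
Braking time = v/a = 8.4938 / 4.606 = 1.844 s.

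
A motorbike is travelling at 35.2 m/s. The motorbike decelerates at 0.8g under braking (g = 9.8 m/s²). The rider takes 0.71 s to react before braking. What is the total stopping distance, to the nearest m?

Total stopping distance ≈ 104 m

a = 0.8 × 9.8 = 7.840 m/s².
Reaction distance = v·t_r = 35.2000 × 0.71 = 24.992 m.
Braking distance = v²/(2a) = 35.2000² / (2 × 7.840) = 1239.040 / 15.680 = 79.020 m.
Total = 24.992 + 79.020 = 104.012 m.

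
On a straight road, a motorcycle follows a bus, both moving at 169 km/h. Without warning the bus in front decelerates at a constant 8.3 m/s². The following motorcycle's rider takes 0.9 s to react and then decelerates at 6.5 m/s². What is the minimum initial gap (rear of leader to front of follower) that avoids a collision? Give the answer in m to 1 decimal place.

169 km/h ÷ 3.6 = 46.9444 m/s.
Leader travels v²/(2a_L) = 2203.777 / 16.600 = 132.758 m before stopping.
Follower covers v·t_r = 46.9444 × 0.9 = 42.250 m while reacting, then v²/(2a_F) = 2203.777 / 13.000 = 169.521 m while braking, for a total of 42.250 + 169.521 = 211.771 m.
Since a_F ≤ a_L and the follower starts braking later, the follower is never slower than the leader, so the closest approach is when both have stopped.
Minimum gap = 211.771 − 132.758 = 79.013 m.

Minimum gap ≈ 79.0 m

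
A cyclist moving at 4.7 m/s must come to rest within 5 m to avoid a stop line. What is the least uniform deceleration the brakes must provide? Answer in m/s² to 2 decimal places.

Required deceleration ≈ 2.21 m/s²

v² = 2a·d ⇒ a = v²/(2d) = 4.7000² / (2 × 5.000) = 22.090 / 10.000 = 2.2090 m/s².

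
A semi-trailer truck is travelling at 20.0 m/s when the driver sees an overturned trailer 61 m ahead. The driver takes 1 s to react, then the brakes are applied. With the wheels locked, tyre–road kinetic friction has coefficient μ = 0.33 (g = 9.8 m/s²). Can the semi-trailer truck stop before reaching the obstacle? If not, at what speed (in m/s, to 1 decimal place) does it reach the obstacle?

No — it strikes the obstacle at 11.6 m/s

a = μg = 0.33 × 9.8 = 3.234 m/s².
Reaction distance = 20.0000 × 1 = 20.000 m.
Braking distance needed to stop: v²/(2a) = 400.000 / 6.468 = 61.843 m, so total needed = 20.000 + 61.843 = 81.843 m > 61 m — it cannot stop.
Distance remaining when braking begins: 61 − 20.000 = 41.000 m.
v² = v₀² − 2a·d = 400.000 − 2 × 3.234 × 41.000 = 134.812 m²/s².
v = √134.812 = 11.611 m/s.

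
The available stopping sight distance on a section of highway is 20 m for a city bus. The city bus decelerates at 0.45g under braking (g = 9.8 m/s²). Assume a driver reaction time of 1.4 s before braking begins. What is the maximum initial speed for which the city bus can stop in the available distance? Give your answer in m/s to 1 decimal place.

a = 0.45 × 9.8 = 4.410 m/s².
Stopping distance: v·t_r + v²/(2a) = 20 with t_r = 1.4 s and a = 4.410 m/s².
So v² + 12.348 v − 176.40 = 0.
Positive root: v = −a·t_r + √((a·t_r)² + 2a·d) = −6.174 + √(38.118 + 176.40) = 8.4724 m/s.

Maximum speed ≈ 8.5 m/s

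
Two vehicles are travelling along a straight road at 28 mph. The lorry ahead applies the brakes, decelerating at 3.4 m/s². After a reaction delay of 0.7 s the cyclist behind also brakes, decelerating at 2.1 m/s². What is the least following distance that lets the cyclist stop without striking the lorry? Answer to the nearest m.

28 mph × 0.44704 = 12.5171 m/s.
Leader travels v²/(2a_L) = 156.678 / 6.800 = 23.041 m before stopping.
Follower covers v·t_r = 12.5171 × 0.7 = 8.762 m while reacting, then v²/(2a_F) = 156.678 / 4.200 = 37.304 m while braking, for a total of 8.762 + 37.304 = 46.066 m.
Since a_F ≤ a_L and the follower starts braking later, the follower is never slower than the leader, so the closest approach is when both have stopped.
Minimum gap = 46.066 − 23.041 = 23.025 m.

Minimum gap ≈ 23 m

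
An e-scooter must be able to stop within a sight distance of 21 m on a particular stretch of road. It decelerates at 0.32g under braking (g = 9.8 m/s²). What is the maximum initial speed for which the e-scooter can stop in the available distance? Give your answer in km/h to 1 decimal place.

a = 0.32 × 9.8 = 3.136 m/s².
v²/(2a) = d ⇒ v = √(2 × 3.136 × 21) = √131.71 = 11.4765 m/s.
11.4765 m/s × 3.6 = 41.315 km/h.

Maximum speed ≈ 41.3 km/h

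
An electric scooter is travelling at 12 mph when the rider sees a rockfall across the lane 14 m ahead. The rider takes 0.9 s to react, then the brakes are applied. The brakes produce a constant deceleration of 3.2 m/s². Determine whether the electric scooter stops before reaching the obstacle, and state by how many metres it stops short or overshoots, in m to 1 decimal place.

Yes — it stops 4.7 m short of the obstacle

12 mph × 0.44704 = 5.3645 m/s.
Reaction distance = 5.3645 × 0.9 = 4.828 m.
Braking distance = v²/(2a) = 28.778 / 6.400 = 4.497 m.
Total stopping distance = 4.828 + 4.497 = 9.325 m, vs 14 m available — it stops with 14 − 9.325 = 4.675 m to spare.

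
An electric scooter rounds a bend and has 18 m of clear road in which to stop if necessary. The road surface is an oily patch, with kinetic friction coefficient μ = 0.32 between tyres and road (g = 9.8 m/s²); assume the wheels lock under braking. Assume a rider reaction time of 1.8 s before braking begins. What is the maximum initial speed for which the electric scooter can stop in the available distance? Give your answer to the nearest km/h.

a = μg = 0.32 × 9.8 = 3.136 m/s².
Stopping distance: v·t_r + v²/(2a) = 18 with t_r = 1.8 s and a = 3.136 m/s².
So v² + 11.290 v − 112.90 = 0.
Positive root: v = −a·t_r + √((a·t_r)² + 2a·d) = −5.645 + √(31.866 + 112.90) = 6.3869 m/s.
6.3869 m/s × 3.6 = 22.993 km/h.

Maximum speed ≈ 23 km/h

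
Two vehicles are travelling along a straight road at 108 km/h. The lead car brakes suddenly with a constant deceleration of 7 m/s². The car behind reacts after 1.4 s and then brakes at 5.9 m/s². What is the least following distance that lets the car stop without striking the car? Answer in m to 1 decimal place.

108 km/h ÷ 3.6 = 30.0000 m/s.
Leader travels v²/(2a_L) = 900.000 / 14.000 = 64.286 m before stopping.
Follower covers v·t_r = 30.0000 × 1.4 = 42.000 m while reacting, then v²/(2a_F) = 900.000 / 11.800 = 76.271 m while braking, for a total of 42.000 + 76.271 = 118.271 m.
Since a_F ≤ a_L and the follower starts braking later, the follower is never slower than the leader, so the closest approach is when both have stopped.
Minimum gap = 118.271 − 64.286 = 53.985 m.

Minimum gap ≈ 54.0 m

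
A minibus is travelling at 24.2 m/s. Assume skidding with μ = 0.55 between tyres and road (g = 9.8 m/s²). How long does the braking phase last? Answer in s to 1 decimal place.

a = μg = 0.55 × 9.8 = 5.390 m/s².
Braking time = v/a = 24.2000 / 5.390 = 4.490 s.

Braking time ≈ 4.5 s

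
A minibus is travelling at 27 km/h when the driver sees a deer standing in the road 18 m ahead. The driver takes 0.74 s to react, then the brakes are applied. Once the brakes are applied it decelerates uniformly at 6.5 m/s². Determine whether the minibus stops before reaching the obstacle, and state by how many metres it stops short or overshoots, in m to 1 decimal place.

Yes — it stops 8.1 m short of the obstacle

27 km/h ÷ 3.6 = 7.5000 m/s.
Reaction distance = 7.5000 × 0.74 = 5.550 m.
Braking distance = v²/(2a) = 56.250 / 13.000 = 4.327 m.
Total stopping distance = 5.550 + 4.327 = 9.877 m, vs 18 m available — it stops with 18 − 9.877 = 8.123 m to spare.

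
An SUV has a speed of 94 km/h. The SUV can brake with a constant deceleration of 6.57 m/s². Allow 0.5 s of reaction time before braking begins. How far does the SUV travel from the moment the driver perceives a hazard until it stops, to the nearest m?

Total stopping distance ≈ 65 m

94 km/h ÷ 3.6 = 26.1111 m/s.
Reaction distance = v·t_r = 26.1111 × 0.5 = 13.056 m.
Braking distance = v²/(2a) = 26.1111² / (2 × 6.570) = 681.790 / 13.140 = 51.887 m.
Total = 13.056 + 51.887 = 64.943 m.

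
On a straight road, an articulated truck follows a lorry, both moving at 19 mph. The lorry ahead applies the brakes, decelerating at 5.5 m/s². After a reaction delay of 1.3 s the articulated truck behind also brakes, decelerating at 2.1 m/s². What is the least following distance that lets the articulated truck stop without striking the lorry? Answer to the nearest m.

Minimum gap ≈ 22 m

19 mph × 0.44704 = 8.4938 m/s.
Leader travels v²/(2a_L) = 72.145 / 11.000 = 6.559 m before stopping.
Follower covers v·t_r = 8.4938 × 1.3 = 11.042 m while reacting, then v²/(2a_F) = 72.145 / 4.200 = 17.177 m while braking, for a total of 11.042 + 17.177 = 28.219 m.
Since a_F ≤ a_L and the follower starts braking later, the follower is never slower than the leader, so the closest approach is when both have stopped.
Minimum gap = 28.219 − 6.559 = 21.660 m.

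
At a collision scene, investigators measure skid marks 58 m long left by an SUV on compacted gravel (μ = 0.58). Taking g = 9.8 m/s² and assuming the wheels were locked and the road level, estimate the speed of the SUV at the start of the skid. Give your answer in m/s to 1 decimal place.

Deceleration a = μg = 0.58 × 9.8 = 5.684 m/s².
v = √(2a·d) = √(2 × 5.684 × 58) = √659.344 = 25.6777 m/s.

Initial speed ≈ 25.7 m/s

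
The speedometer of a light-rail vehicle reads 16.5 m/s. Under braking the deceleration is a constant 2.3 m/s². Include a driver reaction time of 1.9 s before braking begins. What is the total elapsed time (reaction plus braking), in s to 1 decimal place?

Braking time = v/a = 16.5000 / 2.300 = 7.174 s.
Total = 1.9 + 7.174 = 9.074 s.

Total time ≈ 9.1 s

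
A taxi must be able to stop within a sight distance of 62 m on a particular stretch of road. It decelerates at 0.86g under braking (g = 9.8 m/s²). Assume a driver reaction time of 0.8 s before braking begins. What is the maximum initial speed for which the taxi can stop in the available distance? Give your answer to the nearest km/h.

Maximum speed ≈ 95 km/h

a = 0.86 × 9.8 = 8.428 m/s².
Stopping distance: v·t_r + v²/(2a) = 62 with t_r = 0.8 s and a = 8.428 m/s².
So v² + 13.485 v − 1045.07 = 0.
Positive root: v = −a·t_r + √((a·t_r)² + 2a·d) = −6.742 + √(45.455 + 1045.07) = 26.2811 m/s.
26.2811 m/s × 3.6 = 94.612 km/h.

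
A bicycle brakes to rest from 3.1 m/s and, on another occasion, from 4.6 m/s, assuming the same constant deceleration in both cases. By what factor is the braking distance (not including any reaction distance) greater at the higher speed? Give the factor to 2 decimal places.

Factor ≈ 2.20

Braking distance d = v²/(2a), so with a fixed, d ∝ v².
Factor = (4.6/3.1)² = 1.4839² = 2.2020.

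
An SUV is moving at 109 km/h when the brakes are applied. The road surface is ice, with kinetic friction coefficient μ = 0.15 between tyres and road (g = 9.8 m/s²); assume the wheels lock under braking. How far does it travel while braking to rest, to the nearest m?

Braking distance ≈ 312 m

109 km/h ÷ 3.6 = 30.2778 m/s.
a = μg = 0.15 × 9.8 = 1.470 m/s².
Braking distance = v²/(2a) = 30.2778² / (2 × 1.470) = 916.745 / 2.940 = 311.818 m.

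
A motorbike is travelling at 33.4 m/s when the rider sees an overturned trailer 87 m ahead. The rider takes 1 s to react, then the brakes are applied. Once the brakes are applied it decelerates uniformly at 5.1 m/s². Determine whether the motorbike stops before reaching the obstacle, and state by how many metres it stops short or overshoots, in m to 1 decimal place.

Reaction distance = 33.4000 × 1 = 33.400 m.
Braking distance = v²/(2a) = 1115.560 / 10.200 = 109.369 m.
Total stopping distance = 33.400 + 109.369 = 142.769 m, vs 87 m available — it cannot stop in time and overshoots by 142.769 − 87 = 55.769 m.

No — it overshoots by 55.8 m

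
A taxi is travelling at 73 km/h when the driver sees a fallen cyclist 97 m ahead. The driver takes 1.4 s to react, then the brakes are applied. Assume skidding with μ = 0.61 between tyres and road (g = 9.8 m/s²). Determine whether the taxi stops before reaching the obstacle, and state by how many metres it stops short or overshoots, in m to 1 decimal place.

73 km/h ÷ 3.6 = 20.2778 m/s.
a = μg = 0.61 × 9.8 = 5.978 m/s².
Reaction distance = 20.2778 × 1.4 = 28.389 m.
Braking distance = v²/(2a) = 411.189 / 11.956 = 34.392 m.
Total stopping distance = 28.389 + 34.392 = 62.781 m, vs 97 m available — it stops with 97 − 62.781 = 34.219 m to spare.

Yes — it stops 34.2 m short of the obstacle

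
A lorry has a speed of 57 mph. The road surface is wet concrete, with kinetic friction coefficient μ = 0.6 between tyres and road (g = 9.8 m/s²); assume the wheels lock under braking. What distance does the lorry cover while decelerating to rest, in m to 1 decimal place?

57 mph × 0.44704 = 25.4813 m/s.
a = μg = 0.6 × 9.8 = 5.880 m/s².
Braking distance = v²/(2a) = 25.4813² / (2 × 5.880) = 649.297 / 11.760 = 55.212 m.

Braking distance ≈ 55.2 m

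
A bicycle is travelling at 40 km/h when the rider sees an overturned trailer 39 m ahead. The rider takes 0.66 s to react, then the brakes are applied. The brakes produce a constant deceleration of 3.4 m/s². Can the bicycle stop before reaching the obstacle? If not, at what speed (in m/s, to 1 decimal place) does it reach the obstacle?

Yes — it stops about 13.5 m short of the obstacle, so it never reaches it

40 km/h ÷ 3.6 = 11.1111 m/s.
Reaction distance = 11.1111 × 0.66 = 7.333 m.
Braking distance = v²/(2a) = 123.457 / 6.800 = 18.155 m.
Total stopping distance = 7.333 + 18.155 = 25.488 m, vs 39 m available — it stops with 39 − 25.488 = 13.512 m to spare.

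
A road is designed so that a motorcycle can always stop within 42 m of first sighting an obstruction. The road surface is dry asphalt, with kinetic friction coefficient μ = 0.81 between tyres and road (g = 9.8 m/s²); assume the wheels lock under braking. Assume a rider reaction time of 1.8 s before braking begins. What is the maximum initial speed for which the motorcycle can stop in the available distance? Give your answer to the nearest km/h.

Maximum speed ≈ 55 km/h

a = μg = 0.81 × 9.8 = 7.938 m/s².
Stopping distance: v·t_r + v²/(2a) = 42 with t_r = 1.8 s and a = 7.938 m/s².
So v² + 28.577 v − 666.79 = 0.
Positive root: v = −a·t_r + √((a·t_r)² + 2a·d) = −14.288 + √(204.147 + 666.79) = 15.2236 m/s.
15.2236 m/s × 3.6 = 54.805 km/h.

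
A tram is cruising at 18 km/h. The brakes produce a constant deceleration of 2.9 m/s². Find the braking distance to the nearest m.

18 km/h ÷ 3.6 = 5.0000 m/s.
Braking distance = v²/(2a) = 5.0000² / (2 × 2.900) = 25.000 / 5.800 = 4.310 m.

Braking distance ≈ 4 m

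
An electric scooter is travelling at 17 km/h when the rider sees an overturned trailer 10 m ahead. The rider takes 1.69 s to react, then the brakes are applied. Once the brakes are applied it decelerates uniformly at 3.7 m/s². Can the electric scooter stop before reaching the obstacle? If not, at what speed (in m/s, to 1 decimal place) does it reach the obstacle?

No — it strikes the obstacle at 2.7 m/s

17 km/h ÷ 3.6 = 4.7222 m/s.
Reaction distance = 4.7222 × 1.69 = 7.981 m.
Braking distance needed to stop: v²/(2a) = 22.299 / 7.400 = 3.013 m, so total needed = 7.981 + 3.013 = 10.994 m > 10 m — it cannot stop.
Distance remaining when braking begins: 10 − 7.981 = 2.019 m.
v² = v₀² − 2a·d = 22.299 − 2 × 3.700 × 2.019 = 7.358 m²/s².
v = √7.358 = 2.713 m/s.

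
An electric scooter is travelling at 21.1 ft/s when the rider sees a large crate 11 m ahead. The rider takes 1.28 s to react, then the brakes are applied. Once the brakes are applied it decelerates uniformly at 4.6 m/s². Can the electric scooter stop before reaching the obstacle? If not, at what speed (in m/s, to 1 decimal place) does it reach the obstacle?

21.1 ft/s × 0.3048 = 6.4313 m/s.
Reaction distance = 6.4313 × 1.28 = 8.232 m.
Braking distance needed to stop: v²/(2a) = 41.362 / 9.200 = 4.496 m, so total needed = 8.232 + 4.496 = 12.728 m > 11 m — it cannot stop.
Distance remaining when braking begins: 11 − 8.232 = 2.768 m.
v² = v₀² − 2a·d = 41.362 − 2 × 4.600 × 2.768 = 15.896 m²/s².
v = √15.896 = 3.987 m/s.

No — it strikes the obstacle at 4.0 m/s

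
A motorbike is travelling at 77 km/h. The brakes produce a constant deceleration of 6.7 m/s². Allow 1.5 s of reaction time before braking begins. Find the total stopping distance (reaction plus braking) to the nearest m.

77 km/h ÷ 3.6 = 21.3889 m/s.
Reaction distance = v·t_r = 21.3889 × 1.5 = 32.083 m.
Braking distance = v²/(2a) = 21.3889² / (2 × 6.700) = 457.485 / 13.400 = 34.141 m.
Total = 32.083 + 34.141 = 66.224 m.

Total stopping distance ≈ 66 m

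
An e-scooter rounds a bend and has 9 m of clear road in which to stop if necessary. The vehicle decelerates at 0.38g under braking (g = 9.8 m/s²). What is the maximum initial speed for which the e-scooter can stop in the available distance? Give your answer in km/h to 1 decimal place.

Maximum speed ≈ 29.5 km/h

a = 0.38 × 9.8 = 3.724 m/s².
v²/(2a) = d ⇒ v = √(2 × 3.724 × 9) = √67.03 = 8.1872 m/s.
8.1872 m/s × 3.6 = 29.474 km/h.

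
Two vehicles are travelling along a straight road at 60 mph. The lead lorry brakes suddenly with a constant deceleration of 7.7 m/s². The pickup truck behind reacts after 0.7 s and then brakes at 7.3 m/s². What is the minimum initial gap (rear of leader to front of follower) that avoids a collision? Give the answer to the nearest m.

Minimum gap ≈ 21 m

60 mph × 0.44704 = 26.8224 m/s.
Leader travels v²/(2a_L) = 719.441 / 15.400 = 46.717 m before stopping.
Follower covers v·t_r = 26.8224 × 0.7 = 18.776 m while reacting, then v²/(2a_F) = 719.441 / 14.600 = 49.277 m while braking, for a total of 18.776 + 49.277 = 68.053 m.
Since a_F ≤ a_L and the follower starts braking later, the follower is never slower than the leader, so the closest approach is when both have stopped.
Minimum gap = 68.053 − 46.717 = 21.336 m.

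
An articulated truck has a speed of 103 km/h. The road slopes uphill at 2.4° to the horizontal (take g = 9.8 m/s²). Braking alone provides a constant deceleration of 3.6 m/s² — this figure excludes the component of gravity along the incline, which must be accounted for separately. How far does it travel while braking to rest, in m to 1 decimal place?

Braking distance ≈ 102.1 m

103 km/h ÷ 3.6 = 28.6111 m/s.
Gravity along the uphill slope adds to the braking deceleration: a_eff = 3.600 + 9.8·sin 2.4° = 3.600 + 0.410 = 4.010 m/s².
Braking distance = v²/(2a) = 28.6111² / (2 × 4.010) = 818.595 / 8.020 = 102.069 m.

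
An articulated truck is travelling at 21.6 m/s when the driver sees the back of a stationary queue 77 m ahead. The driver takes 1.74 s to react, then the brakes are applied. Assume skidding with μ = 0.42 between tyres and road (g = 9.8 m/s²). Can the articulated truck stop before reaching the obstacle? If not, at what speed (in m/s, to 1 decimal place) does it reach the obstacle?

No — it strikes the obstacle at 11.9 m/s

a = μg = 0.42 × 9.8 = 4.116 m/s².
Reaction distance = 21.6000 × 1.74 = 37.584 m.
Braking distance needed to stop: v²/(2a) = 466.560 / 8.232 = 56.676 m, so total needed = 37.584 + 56.676 = 94.260 m > 77 m — it cannot stop.
Distance remaining when braking begins: 77 − 37.584 = 39.416 m.
v² = v₀² − 2a·d = 466.560 − 2 × 4.116 × 39.416 = 142.087 m²/s².
v = √142.087 = 11.920 m/s.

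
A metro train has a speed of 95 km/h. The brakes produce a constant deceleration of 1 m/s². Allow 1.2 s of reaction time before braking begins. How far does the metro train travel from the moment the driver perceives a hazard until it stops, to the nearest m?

Total stopping distance ≈ 380 m

95 km/h ÷ 3.6 = 26.3889 m/s.
Reaction distance = v·t_r = 26.3889 × 1.2 = 31.667 m.
Braking distance = v²/(2a) = 26.3889² / (2 × 1.000) = 696.374 / 2.000 = 348.187 m.
Total = 31.667 + 348.187 = 379.854 m.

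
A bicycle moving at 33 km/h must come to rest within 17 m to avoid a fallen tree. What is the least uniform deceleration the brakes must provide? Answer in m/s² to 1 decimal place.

Required deceleration ≈ 2.5 m/s²

33 km/h ÷ 3.6 = 9.1667 m/s.
v² = 2a·d ⇒ a = v²/(2d) = 9.1667² / (2 × 17.000) = 84.028 / 34.000 = 2.4714 m/s².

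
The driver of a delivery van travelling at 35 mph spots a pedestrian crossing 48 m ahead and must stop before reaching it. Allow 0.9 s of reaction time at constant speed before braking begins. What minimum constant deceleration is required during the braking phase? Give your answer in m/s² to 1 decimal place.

35 mph × 0.44704 = 15.6464 m/s.
Distance covered during reaction = 15.6464 × 0.9 = 14.082 m.
Distance available for braking: 48 − 14.082 = 33.918 m.
v² = 2a·d ⇒ a = v²/(2d) = 15.6464² / (2 × 33.918) = 244.810 / 67.836 = 3.6089 m/s².

Required deceleration ≈ 3.6 m/s²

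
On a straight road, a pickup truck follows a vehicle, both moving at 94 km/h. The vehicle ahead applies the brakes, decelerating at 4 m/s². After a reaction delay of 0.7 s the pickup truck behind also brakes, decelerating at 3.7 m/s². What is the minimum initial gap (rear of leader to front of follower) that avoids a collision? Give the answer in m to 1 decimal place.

94 km/h ÷ 3.6 = 26.1111 m/s.
Leader travels v²/(2a_L) = 681.790 / 8.000 = 85.224 m before stopping.
Follower covers v·t_r = 26.1111 × 0.7 = 18.278 m while reacting, then v²/(2a_F) = 681.790 / 7.400 = 92.134 m while braking, for a total of 18.278 + 92.134 = 110.412 m.
Since a_F ≤ a_L and the follower starts braking later, the follower is never slower than the leader, so the closest approach is when both have stopped.
Minimum gap = 110.412 − 85.224 = 25.188 m.

Minimum gap ≈ 25.2 m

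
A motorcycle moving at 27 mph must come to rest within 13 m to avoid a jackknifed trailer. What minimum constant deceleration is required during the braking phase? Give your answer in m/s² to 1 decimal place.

Required deceleration ≈ 5.6 m/s²

27 mph × 0.44704 = 12.0701 m/s.
v² = 2a·d ⇒ a = v²/(2d) = 12.0701² / (2 × 13.000) = 145.687 / 26.000 = 5.6033 m/s².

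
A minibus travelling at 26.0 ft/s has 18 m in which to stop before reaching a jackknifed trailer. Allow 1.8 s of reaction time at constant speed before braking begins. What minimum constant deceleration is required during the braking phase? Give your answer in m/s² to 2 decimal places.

26 ft/s × 0.3048 = 7.9248 m/s.
Distance covered during reaction = 7.9248 × 1.8 = 14.265 m.
Distance available for braking: 18 − 14.265 = 3.735 m.
v² = 2a·d ⇒ a = v²/(2d) = 7.9248² / (2 × 3.735) = 62.802 / 7.470 = 8.4072 m/s².

Required deceleration ≈ 8.41 m/s²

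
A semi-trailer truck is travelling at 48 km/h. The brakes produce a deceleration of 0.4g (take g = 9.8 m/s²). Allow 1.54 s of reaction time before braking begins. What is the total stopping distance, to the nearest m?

48 km/h ÷ 3.6 = 13.3333 m/s.
a = 0.4 × 9.8 = 3.920 m/s².
Reaction distance = v·t_r = 13.3333 × 1.54 = 20.533 m.
Braking distance = v²/(2a) = 13.3333² / (2 × 3.920) = 177.777 / 7.840 = 22.676 m.
Total = 20.533 + 22.676 = 43.209 m.

Total stopping distance ≈ 43 m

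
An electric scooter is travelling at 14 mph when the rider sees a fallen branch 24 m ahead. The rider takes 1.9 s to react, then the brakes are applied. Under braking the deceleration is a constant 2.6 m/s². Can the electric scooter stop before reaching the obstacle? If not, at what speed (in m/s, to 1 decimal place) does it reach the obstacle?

14 mph × 0.44704 = 6.2586 m/s.
Reaction distance = 6.2586 × 1.9 = 11.891 m.
Braking distance = v²/(2a) = 39.170 / 5.200 = 7.533 m.
Total stopping distance = 11.891 + 7.533 = 19.424 m, vs 24 m available — it stops with 24 − 19.424 = 4.576 m to spare.

Yes — it stops about 4.6 m short of the obstacle, so it never reaches it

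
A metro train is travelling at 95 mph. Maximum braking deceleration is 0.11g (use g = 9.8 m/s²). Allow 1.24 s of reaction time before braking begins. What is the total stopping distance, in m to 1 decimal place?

Total stopping distance ≈ 889.2 m

95 mph × 0.44704 = 42.4688 m/s.
a = 0.11 × 9.8 = 1.078 m/s².
Reaction distance = v·t_r = 42.4688 × 1.24 = 52.661 m.
Braking distance = v²/(2a) = 42.4688² / (2 × 1.078) = 1803.599 / 2.156 = 836.549 m.
Total = 52.661 + 836.549 = 889.210 m.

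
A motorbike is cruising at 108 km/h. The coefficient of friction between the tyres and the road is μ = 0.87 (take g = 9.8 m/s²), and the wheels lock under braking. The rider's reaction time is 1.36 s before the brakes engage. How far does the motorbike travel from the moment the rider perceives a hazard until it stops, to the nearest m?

Total stopping distance ≈ 94 m

108 km/h ÷ 3.6 = 30.0000 m/s.
a = μg = 0.87 × 9.8 = 8.526 m/s².
Reaction distance = v·t_r = 30.0000 × 1.36 = 40.800 m.
Braking distance = v²/(2a) = 30.0000² / (2 × 8.526) = 900.000 / 17.052 = 52.780 m.
Total = 40.800 + 52.780 = 93.580 m.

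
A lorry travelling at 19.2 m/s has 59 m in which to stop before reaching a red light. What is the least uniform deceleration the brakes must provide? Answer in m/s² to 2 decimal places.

v² = 2a·d ⇒ a = v²/(2d) = 19.2000² / (2 × 59.000) = 368.640 / 118.000 = 3.1241 m/s².

Required deceleration ≈ 3.12 m/s²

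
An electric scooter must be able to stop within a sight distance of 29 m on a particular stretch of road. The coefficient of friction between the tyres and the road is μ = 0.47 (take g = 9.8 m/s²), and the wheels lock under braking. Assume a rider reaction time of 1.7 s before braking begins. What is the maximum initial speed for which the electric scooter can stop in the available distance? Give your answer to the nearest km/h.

a = μg = 0.47 × 9.8 = 4.606 m/s².
Stopping distance: v·t_r + v²/(2a) = 29 with t_r = 1.7 s and a = 4.606 m/s².
So v² + 15.660 v − 267.15 = 0.
Positive root: v = −a·t_r + √((a·t_r)² + 2a·d) = −7.830 + √(61.309 + 267.15) = 10.2934 m/s.
10.2934 m/s × 3.6 = 37.056 km/h.

Maximum speed ≈ 37 km/h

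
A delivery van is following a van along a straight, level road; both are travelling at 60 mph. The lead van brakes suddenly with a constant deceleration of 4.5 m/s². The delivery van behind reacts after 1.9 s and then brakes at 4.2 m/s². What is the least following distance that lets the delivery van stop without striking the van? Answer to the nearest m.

Minimum gap ≈ 57 m

60 mph × 0.44704 = 26.8224 m/s.
Leader travels v²/(2a_L) = 719.441 / 9.000 = 79.938 m before stopping.
Follower covers v·t_r = 26.8224 × 1.9 = 50.963 m while reacting, then v²/(2a_F) = 719.441 / 8.400 = 85.648 m while braking, for a total of 50.963 + 85.648 = 136.611 m.
Since a_F ≤ a_L and the follower starts braking later, the follower is never slower than the leader, so the closest approach is when both have stopped.
Minimum gap = 136.611 − 79.938 = 56.673 m.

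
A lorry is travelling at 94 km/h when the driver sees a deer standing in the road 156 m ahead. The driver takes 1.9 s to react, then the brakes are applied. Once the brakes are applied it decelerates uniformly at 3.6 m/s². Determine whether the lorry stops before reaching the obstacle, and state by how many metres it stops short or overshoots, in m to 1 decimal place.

94 km/h ÷ 3.6 = 26.1111 m/s.
Reaction distance = 26.1111 × 1.9 = 49.611 m.
Braking distance = v²/(2a) = 681.790 / 7.200 = 94.693 m.
Total stopping distance = 49.611 + 94.693 = 144.304 m, vs 156 m available — it stops with 156 − 144.304 = 11.696 m to spare.

Yes — it stops 11.7 m short of the obstacle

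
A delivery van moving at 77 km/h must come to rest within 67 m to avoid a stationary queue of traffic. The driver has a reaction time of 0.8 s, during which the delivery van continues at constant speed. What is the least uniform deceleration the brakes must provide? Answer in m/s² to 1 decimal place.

Required deceleration ≈ 4.6 m/s²

77 km/h ÷ 3.6 = 21.3889 m/s.
Distance covered during reaction = 21.3889 × 0.8 = 17.111 m.
Distance available for braking: 67 − 17.111 = 49.889 m.
v² = 2a·d ⇒ a = v²/(2d) = 21.3889² / (2 × 49.889) = 457.485 / 99.778 = 4.5850 m/s².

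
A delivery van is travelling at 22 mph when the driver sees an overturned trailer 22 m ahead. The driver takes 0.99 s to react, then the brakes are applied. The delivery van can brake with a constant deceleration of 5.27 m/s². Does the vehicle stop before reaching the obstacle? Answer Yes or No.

Yes

22 mph × 0.44704 = 9.8349 m/s.
Reaction distance = 9.8349 × 0.99 = 9.737 m.
Braking distance = v²/(2a) = 96.725 / 10.540 = 9.177 m.
Total stopping distance = 9.737 + 9.177 = 18.914 m, vs 22 m available — it stops with 22 − 18.914 = 3.086 m to spare.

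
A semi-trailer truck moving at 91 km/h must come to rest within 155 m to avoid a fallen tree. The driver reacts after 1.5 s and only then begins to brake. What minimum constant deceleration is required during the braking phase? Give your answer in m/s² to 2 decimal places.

91 km/h ÷ 3.6 = 25.2778 m/s.
Distance covered during reaction = 25.2778 × 1.5 = 37.917 m.
Distance available for braking: 155 − 37.917 = 117.083 m.
v² = 2a·d ⇒ a = v²/(2d) = 25.2778² / (2 × 117.083) = 638.967 / 234.166 = 2.7287 m/s².

Required deceleration ≈ 2.73 m/s²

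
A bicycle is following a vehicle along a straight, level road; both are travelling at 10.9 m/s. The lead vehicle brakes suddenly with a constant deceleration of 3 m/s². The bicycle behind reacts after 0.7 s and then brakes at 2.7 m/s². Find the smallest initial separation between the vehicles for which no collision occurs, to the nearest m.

Leader travels v²/(2a_L) = 118.810 / 6.000 = 19.802 m before stopping.
Follower covers v·t_r = 10.9000 × 0.7 = 7.630 m while reacting, then v²/(2a_F) = 118.810 / 5.400 = 22.002 m while braking, for a total of 7.630 + 22.002 = 29.632 m.
Since a_F ≤ a_L and the follower starts braking later, the follower is never slower than the leader, so the closest approach is when both have stopped.
Minimum gap = 29.632 − 19.802 = 9.830 m.

Minimum gap ≈ 10 m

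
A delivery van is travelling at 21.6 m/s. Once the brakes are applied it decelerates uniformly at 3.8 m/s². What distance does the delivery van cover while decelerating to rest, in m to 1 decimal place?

Braking distance ≈ 61.4 m

Braking distance = v²/(2a) = 21.6000² / (2 × 3.800) = 466.560 / 7.600 = 61.389 m.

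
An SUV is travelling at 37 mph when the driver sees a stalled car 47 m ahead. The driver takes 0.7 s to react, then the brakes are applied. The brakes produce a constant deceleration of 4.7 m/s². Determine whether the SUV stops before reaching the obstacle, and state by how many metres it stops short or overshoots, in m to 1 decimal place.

37 mph × 0.44704 = 16.5405 m/s.
Reaction distance = 16.5405 × 0.7 = 11.578 m.
Braking distance = v²/(2a) = 273.588 / 9.400 = 29.105 m.
Total stopping distance = 11.578 + 29.105 = 40.683 m, vs 47 m available — it stops with 47 − 40.683 = 6.317 m to spare.

Yes — it stops 6.3 m short of the obstacle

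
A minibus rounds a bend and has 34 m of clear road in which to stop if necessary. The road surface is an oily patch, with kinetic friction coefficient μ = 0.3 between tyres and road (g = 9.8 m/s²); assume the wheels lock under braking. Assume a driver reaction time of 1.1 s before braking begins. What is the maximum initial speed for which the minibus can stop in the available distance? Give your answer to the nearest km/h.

Maximum speed ≈ 41 km/h

a = μg = 0.3 × 9.8 = 2.940 m/s².
Stopping distance: v·t_r + v²/(2a) = 34 with t_r = 1.1 s and a = 2.940 m/s².
So v² + 6.468 v − 199.92 = 0.
Positive root: v = −a·t_r + √((a·t_r)² + 2a·d) = −3.234 + √(10.459 + 199.92) = 11.2704 m/s.
11.2704 m/s × 3.6 = 40.573 km/h.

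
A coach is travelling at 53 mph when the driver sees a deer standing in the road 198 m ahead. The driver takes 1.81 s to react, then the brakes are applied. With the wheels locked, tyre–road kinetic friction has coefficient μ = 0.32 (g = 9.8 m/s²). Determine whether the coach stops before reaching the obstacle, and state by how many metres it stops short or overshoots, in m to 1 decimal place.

53 mph × 0.44704 = 23.6931 m/s.
a = μg = 0.32 × 9.8 = 3.136 m/s².
Reaction distance = 23.6931 × 1.81 = 42.885 m.
Braking distance = v²/(2a) = 561.363 / 6.272 = 89.503 m.
Total stopping distance = 42.885 + 89.503 = 132.388 m, vs 198 m available — it stops with 198 − 132.388 = 65.612 m to spare.

Yes — it stops 65.6 m short of the obstacle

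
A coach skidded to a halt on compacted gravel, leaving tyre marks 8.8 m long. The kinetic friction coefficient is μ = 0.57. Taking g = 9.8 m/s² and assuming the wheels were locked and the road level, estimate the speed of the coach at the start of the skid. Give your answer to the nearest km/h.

Deceleration a = μg = 0.57 × 9.8 = 5.586 m/s².
v = √(2a·d) = √(2 × 5.586 × 8.8) = √98.314 = 9.9153 m/s.
= 9.9153 × 3.6 = 35.695 km/h.

Initial speed ≈ 36 km/h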